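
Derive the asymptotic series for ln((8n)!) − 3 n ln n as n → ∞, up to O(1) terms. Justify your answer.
ln((8n)!) − 3 n ln n = 5 n ln n + 8(ln 8 − 1) n + (1/2) ln(2π·8n) + O(1/n)

Stirling: ln((8n)!) = 8n ln(8n) − 8n + (1/2) ln(2π·8n) + O(1/n).
Expand 8n ln(8n) = 8n (ln n + ln 8) = 8n ln n + 8n ln 8.
Subtract 3n ln n: leading term is (8 − 3) n ln n = 5 n ln n. The next term is 8n ln 8 − 8n = 8(ln 8 − 1) n. Then the (1/2) ln(2π·8n) correction.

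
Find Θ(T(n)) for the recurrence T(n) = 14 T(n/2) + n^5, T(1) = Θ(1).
T(n) = Θ(n^5)

log_2 14 ≈ 3.807. f(n) = n^5 dominates n^(log_2 14) since 5 > 3.807, and the regularity condition a·f(n/b) = 14·(n/2)^5 = (14/32)·n^5 ≤ c·f(n) holds with c = 14/32 ≈ 0.438 < 1. So this is Case 3: T(n) = Θ(f(n)) = Θ(n^5).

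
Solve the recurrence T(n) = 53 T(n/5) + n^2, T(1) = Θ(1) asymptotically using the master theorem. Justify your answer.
T(n) = Θ(n^(log_5 53))

Master theorem: compare f(n) = n^2 to n^(log_5 53) where log_5 53 ≈ 2.467. Since 2 < log_5 53, we have f(n) = O(n^(log_5 53 − ε)) for some ε > 0 — Case 1. Hence T(n) = Θ(n^(log_5 53)).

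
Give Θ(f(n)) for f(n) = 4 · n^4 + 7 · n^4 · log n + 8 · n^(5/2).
f(n) ∈ Θ(n^4 · log n)

Compare the terms by growth order. For large n, n^a · (log n)^b dominates n^a' · (log n)^b' iff a > a', or (a = a' and b > b'). Ranking the 3 terms shows the dominant one is 7 · n^4 · log n. Hence f(n) ∈ Θ(n^4 · log n).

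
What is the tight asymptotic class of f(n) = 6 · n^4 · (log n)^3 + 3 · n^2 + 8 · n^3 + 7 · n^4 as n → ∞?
f(n) ∈ Θ(n^4 · (log n)^3)

Compare the terms by growth order. For large n, n^a · (log n)^b dominates n^a' · (log n)^b' iff a > a', or (a = a' and b > b'). Ranking the 4 terms shows the dominant one is 6 · n^4 · (log n)^3. Hence f(n) ∈ Θ(n^4 · (log n)^3).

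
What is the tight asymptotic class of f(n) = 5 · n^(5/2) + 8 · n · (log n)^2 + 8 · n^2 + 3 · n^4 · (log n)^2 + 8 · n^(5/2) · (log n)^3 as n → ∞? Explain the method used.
f(n) ∈ Θ(n^4 · (log n)^2)

Compare the terms by growth order. For large n, n^a · (log n)^b dominates n^a' · (log n)^b' iff a > a', or (a = a' and b > b'). Ranking the 5 terms shows the dominant one is 3 · n^4 · (log n)^2. Hence f(n) ∈ Θ(n^4 · (log n)^2).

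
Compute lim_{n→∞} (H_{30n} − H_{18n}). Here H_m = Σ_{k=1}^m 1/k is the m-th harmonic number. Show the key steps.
lim = ln(30/18) = ln(5/3)

Euler-Maclaurin gives H_m = ln m + γ + 1/(2m) + O(1/m^2). The γ and O(1/m) terms cancel in the difference:
  H_{30n} − H_{18n} = ln(30n) − ln(18n) + O(1/n) = ln(30/18) + O(1/n).
Hence the limit is ln(30/18) = ln(5/3).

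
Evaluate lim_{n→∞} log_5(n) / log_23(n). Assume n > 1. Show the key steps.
lim = ln(23) / ln(5) = log_5(23)

Change of base: log_5(n) = ln n / ln 5 and log_23(n) = ln n / ln 23. The ratio is (ln n / ln 5) · (ln 23 / ln n) = ln 23 / ln 5, a constant independent of n. So the limit is ln 23 / ln 5 = log_5(23).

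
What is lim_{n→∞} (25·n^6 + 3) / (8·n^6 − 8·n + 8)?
lim = 25/8

For large n the leading n^6 terms dominate both numerator and denominator. Dividing top and bottom by n^6, every other term tends to 0, leaving 25/8.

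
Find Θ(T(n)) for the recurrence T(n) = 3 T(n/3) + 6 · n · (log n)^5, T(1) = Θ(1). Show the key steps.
T(n) = Θ(n · (log n)^6)

Here log_3 3 = 1 and f(n) = 6 · n · (log n)^5 = Θ(n^(log_3 3) · (log n)^5). This is the extended Case 2 of the master theorem (f matches the critical exponent up to log factors), giving T(n) = Θ(n^(log_3 3) · (log n)^(5+1)) = Θ(n · (log n)^6).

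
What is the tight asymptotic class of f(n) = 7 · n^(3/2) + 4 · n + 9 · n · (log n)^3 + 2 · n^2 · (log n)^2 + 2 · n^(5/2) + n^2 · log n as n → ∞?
f(n) ∈ Θ(n^(5/2))

Compare the terms by growth order. For large n, n^a · (log n)^b dominates n^a' · (log n)^b' iff a > a', or (a = a' and b > b'). Ranking the 6 terms shows the dominant one is 2 · n^(5/2). Hence f(n) ∈ Θ(n^(5/2)).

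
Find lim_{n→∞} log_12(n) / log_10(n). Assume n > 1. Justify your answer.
lim = ln(10) / ln(12) = log_12(10)

Change of base: log_12(n) = ln n / ln 12 and log_10(n) = ln n / ln 10. The ratio is (ln n / ln 12) · (ln 10 / ln n) = ln 10 / ln 12, a constant independent of n. So the limit is ln 10 / ln 12 = log_12(10).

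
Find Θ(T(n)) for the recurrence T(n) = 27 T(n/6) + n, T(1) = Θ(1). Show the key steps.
T(n) = Θ(n^(log_6 27))

Master theorem: compare f(n) = n to n^(log_6 27) where log_6 27 ≈ 1.839. Since 1 < log_6 27, we have f(n) = O(n^(log_6 27 − ε)) for some ε > 0 — Case 1. Hence T(n) = Θ(n^(log_6 27)).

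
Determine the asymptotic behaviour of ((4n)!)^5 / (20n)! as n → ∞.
((4n)!)^5/(20n)! ~ ((2π·4n)^(4/2) / sqrt(5)) · 5^(−5·4n)  →  0

Write N = 4n. Stirling: N! ~ sqrt(2π N)(N/e)^N and (5N)! ~ sqrt(2π·5N)·(5N/e)^(5N).
  (N!)^5/(5N)! ~ (2π N)^(5/2) (N/e)^(5N) / [sqrt(2π·5N) (5N/e)^(5N)]
     = (2π N)^(5/2) / sqrt(2π·5N) · (N/(5N))^(5N)
     = (2π N)^((5−1)/2) / sqrt(5) · 5^(−5N).
Since 5^5 > 1, the factor 5^(−5N) decays exponentially, so the ratio → 0. Substituting N = 4n gives the stated form.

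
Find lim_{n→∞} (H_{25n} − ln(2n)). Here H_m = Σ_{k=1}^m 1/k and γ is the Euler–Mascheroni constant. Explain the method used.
lim = ln(25/2) + γ

By Euler-Maclaurin, H_m = ln m + γ + O(1/m). So
  H_{25n} − ln(2n) = ln(25n) + γ − ln(2n) + O(1/n)
                       = ln(25/2) + γ + O(1/n).
Hence the limit is ln(25/2) + γ.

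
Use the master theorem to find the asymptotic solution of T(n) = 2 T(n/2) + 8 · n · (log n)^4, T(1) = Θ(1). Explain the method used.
T(n) = Θ(n · (log n)^5)

Here log_2 2 = 1 and f(n) = 8 · n · (log n)^4 = Θ(n^(log_2 2) · (log n)^4). This is the extended Case 2 of the master theorem (f matches the critical exponent up to log factors), giving T(n) = Θ(n^(log_2 2) · (log n)^(4+1)) = Θ(n · (log n)^5).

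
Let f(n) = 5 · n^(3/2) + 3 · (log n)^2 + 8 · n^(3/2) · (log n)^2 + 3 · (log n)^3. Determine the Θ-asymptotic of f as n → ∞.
f(n) ∈ Θ(n^(3/2) · (log n)^2)

Compare the terms by growth order. For large n, n^a · (log n)^b dominates n^a' · (log n)^b' iff a > a', or (a = a' and b > b'). Ranking the 4 terms shows the dominant one is 8 · n^(3/2) · (log n)^2. Hence f(n) ∈ Θ(n^(3/2) · (log n)^2).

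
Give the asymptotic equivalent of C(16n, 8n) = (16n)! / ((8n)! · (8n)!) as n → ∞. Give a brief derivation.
C(16n, 8n) ~ (4)^(8n) · sqrt(1/(π·8n))

Write N = 8n. Apply Stirling to each factorial:
  (2N)! ~ sqrt(2π·2N) · (2N/e)^(2N),
  N! ~ sqrt(2π N) · (N/e)^N,
  (1N)! ~ sqrt(2π·1N) · (1N/e)^(1N).
The exponential factors combine to (2N)^(2N) / (N^N · (1N)^(1N)) = 2^(2N)/1^(1N) = (2^2/1^1)^N = (4)^N.
The square-root prefactors combine to sqrt(2π·2N) / (sqrt(2π N)·sqrt(2π·1N)) = sqrt(2 / (2π·1·N)) = sqrt(1/(π·8n)).
Substituting N = 8n: C(16n, 8n) ~ (4)^(8n) · sqrt(1/(π·8n)).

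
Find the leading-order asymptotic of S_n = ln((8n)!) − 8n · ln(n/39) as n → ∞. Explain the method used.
S_n ~ 8n · (ln 312 − 1) + O(ln n)

Stirling: ln((8n)!) = 8n ln(8n) − 8n + O(ln n).
  S_n = 8n ln(8n) − 8n − 8n ln(n/39) + O(ln n)
      = 8n ln(8n) − 8n ln n + 8n ln 39 − 8n + O(ln n)
      = 8n ln 8 + 8n ln 39 − 8n + O(ln n)
      = 8n (ln 312 − 1) + O(ln n).
Numerically ln(312) − 1 ≈ 4.7430.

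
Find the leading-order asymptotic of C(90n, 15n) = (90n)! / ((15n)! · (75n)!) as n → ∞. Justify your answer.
C(90n, 15n) ~ (46656/3125)^(15n) · sqrt(3/(5π·15n))

Write N = 15n. Apply Stirling to each factorial:
  (6N)! ~ sqrt(2π·6N) · (6N/e)^(6N),
  N! ~ sqrt(2π N) · (N/e)^N,
  (5N)! ~ sqrt(2π·5N) · (5N/e)^(5N).
The exponential factors combine to (6N)^(6N) / (N^N · (5N)^(5N)) = 6^(6N)/5^(5N) = (6^6/5^5)^N = (46656/3125)^N.
The square-root prefactors combine to sqrt(2π·6N) / (sqrt(2π N)·sqrt(2π·5N)) = sqrt(6 / (2π·5·N)) = sqrt(3/(5π·15n)).
Substituting N = 15n: C(90n, 15n) ~ (46656/3125)^(15n) · sqrt(3/(5π·15n)).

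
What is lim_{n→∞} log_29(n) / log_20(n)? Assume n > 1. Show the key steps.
lim = ln(20) / ln(29) = log_29(20)

Change of base: log_29(n) = ln n / ln 29 and log_20(n) = ln n / ln 20. The ratio is (ln n / ln 29) · (ln 20 / ln n) = ln 20 / ln 29, a constant independent of n. So the limit is ln 20 / ln 29 = log_29(20).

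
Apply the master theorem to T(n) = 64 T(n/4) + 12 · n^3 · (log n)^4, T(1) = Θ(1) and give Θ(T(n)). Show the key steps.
T(n) = Θ(n^3 · (log n)^5)

Here log_4 64 = 3 and f(n) = 12 · n^3 · (log n)^4 = Θ(n^(log_4 64) · (log n)^4). This is the extended Case 2 of the master theorem (f matches the critical exponent up to log factors), giving T(n) = Θ(n^(log_4 64) · (log n)^(4+1)) = Θ(n^3 · (log n)^5).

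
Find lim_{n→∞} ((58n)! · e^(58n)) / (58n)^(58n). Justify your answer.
lim = ∞

Stirling: (58n)! ~ sqrt(2π·58n) · (58n/e)^(58n). Hence
  (58n)! · e^(58n) / (58n)^(58n) ~ sqrt(2π·58n) = sqrt(2π·58) · sqrt(n) → ∞.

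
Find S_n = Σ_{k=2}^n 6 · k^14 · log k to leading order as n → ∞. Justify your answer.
S_n ~ 2 · n^15 log n / 5 − 2 · n^15 / 75

By integral comparison, S_n = ∫_1^n 6 · x^14 · log x dx + O(n^14 · log n). For the integral, ∫ x^14 log x dx = n^15 log n / 15 − n^15/225 (integration by parts). Hence S_n ~ 2 · n^15 log n / 5 − 2 · n^15 / 75.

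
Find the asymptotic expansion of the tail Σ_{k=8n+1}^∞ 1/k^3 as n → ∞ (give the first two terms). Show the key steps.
Σ_{k>8n} 1/k^3 = 1/(2 · (8n)^2) − 1/(2 · (8n)^3) + O(1/(8n)^4)

Compare to the integral: ∫_{8n}^∞ x^(−3) dx = [−x^(−2)/2]_{8n}^∞ = 1/((3−1)·(8n)^2). The Euler-Maclaurin correction adds −f(8n)/2 = −1/(2·(8n)^3). Euler-Maclaurin then gives
  Σ_{k>8n} 1/k^3 = ∫_{8n}^∞ dx/x^3 − 1/(2·(8n)^3) + O(1/(8n)^4).
(Equivalently this is ζ(3) − Σ_{k≤8n} 1/k^3.)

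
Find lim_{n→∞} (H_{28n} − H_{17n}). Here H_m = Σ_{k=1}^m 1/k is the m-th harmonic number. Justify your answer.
lim = ln(28/17)

Euler-Maclaurin gives H_m = ln m + γ + 1/(2m) + O(1/m^2). The γ and O(1/m) terms cancel in the difference:
  H_{28n} − H_{17n} = ln(28n) − ln(17n) + O(1/n) = ln(28/17) + O(1/n).
Hence the limit is ln(28/17).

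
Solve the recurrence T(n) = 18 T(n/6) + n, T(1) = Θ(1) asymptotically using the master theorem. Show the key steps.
T(n) = Θ(n^(log_6 18))

Master theorem: compare f(n) = n to n^(log_6 18) where log_6 18 ≈ 1.613. Since 1 < log_6 18, we have f(n) = O(n^(log_6 18 − ε)) for some ε > 0 — Case 1. Hence T(n) = Θ(n^(log_6 18)).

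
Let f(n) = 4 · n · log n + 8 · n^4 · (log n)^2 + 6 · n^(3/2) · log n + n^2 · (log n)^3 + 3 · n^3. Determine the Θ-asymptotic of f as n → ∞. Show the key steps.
f(n) ∈ Θ(n^4 · (log n)^2)

Compare the terms by growth order. For large n, n^a · (log n)^b dominates n^a' · (log n)^b' iff a > a', or (a = a' and b > b'). Ranking the 5 terms shows the dominant one is 8 · n^4 · (log n)^2. Hence f(n) ∈ Θ(n^4 · (log n)^2).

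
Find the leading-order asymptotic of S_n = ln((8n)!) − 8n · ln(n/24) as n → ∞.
S_n ~ 8n · (ln 192 − 1) + O(ln n)

Stirling: ln((8n)!) = 8n ln(8n) − 8n + O(ln n).
  S_n = 8n ln(8n) − 8n − 8n ln(n/24) + O(ln n)
      = 8n ln(8n) − 8n ln n + 8n ln 24 − 8n + O(ln n)
      = 8n ln 8 + 8n ln 24 − 8n + O(ln n)
      = 8n (ln 192 − 1) + O(ln n).
Numerically ln(192) − 1 ≈ 4.2575.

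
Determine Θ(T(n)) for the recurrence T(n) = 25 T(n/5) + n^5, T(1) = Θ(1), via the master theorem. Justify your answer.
T(n) = Θ(n^5)

log_5 25 ≈ 2.000. f(n) = n^5 dominates n^(log_5 25) since 5 > 2.000, and the regularity condition a·f(n/b) = 25·(n/5)^5 = (25/3125)·n^5 ≤ c·f(n) holds with c = 25/3125 ≈ 0.008 < 1. So this is Case 3: T(n) = Θ(f(n)) = Θ(n^5).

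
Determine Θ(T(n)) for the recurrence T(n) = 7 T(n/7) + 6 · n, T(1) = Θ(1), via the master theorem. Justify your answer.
T(n) = Θ(n log n)

log_7 7 = 1, and f(n) = 6 · n = Θ(n^(log_7 7)). This is Case 2 of the master theorem: T(n) = Θ(f(n) · log n) = Θ(n log n).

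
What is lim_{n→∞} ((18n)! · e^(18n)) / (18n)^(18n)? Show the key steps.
lim = ∞

Stirling: (18n)! ~ sqrt(2π·18n) · (18n/e)^(18n). Hence
  (18n)! · e^(18n) / (18n)^(18n) ~ sqrt(2π·18n) = sqrt(2π·18) · sqrt(n) → ∞.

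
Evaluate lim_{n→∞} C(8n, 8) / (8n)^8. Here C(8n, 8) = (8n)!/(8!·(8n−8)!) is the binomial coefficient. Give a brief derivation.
lim = 1/8! = 1/40320

With N = 8n → ∞: C(N, 8) / N^8 = [N(N−1)…(N−7)] / (8! · N^8) = (1/8!) · 1 · (1 − 1/(8n)) · … · (1 − 7/(8n)). Each factor → 1 as N → ∞, so the limit is 1/8! = 1/40320.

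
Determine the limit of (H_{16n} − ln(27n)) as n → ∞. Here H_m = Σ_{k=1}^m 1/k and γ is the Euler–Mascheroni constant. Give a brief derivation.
lim = ln(16/27) + γ

By Euler-Maclaurin, H_m = ln m + γ + O(1/m). So
  H_{16n} − ln(27n) = ln(16n) + γ − ln(27n) + O(1/n)
                       = ln(16/27) + γ + O(1/n).
Hence the limit is ln(16/27) + γ.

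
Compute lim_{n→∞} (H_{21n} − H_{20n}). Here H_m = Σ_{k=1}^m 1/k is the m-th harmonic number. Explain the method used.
lim = ln(21/20)

Euler-Maclaurin gives H_m = ln m + γ + 1/(2m) + O(1/m^2). The γ and O(1/m) terms cancel in the difference:
  H_{21n} − H_{20n} = ln(21n) − ln(20n) + O(1/n) = ln(21/20) + O(1/n).
Hence the limit is ln(21/20).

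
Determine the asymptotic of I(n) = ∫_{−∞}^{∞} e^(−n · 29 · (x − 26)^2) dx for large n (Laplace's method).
I(n) = sqrt(π/(29n))

Here φ(x) = 29 · (x − 26)^2 has its unique minimum at x* = 26 with φ(x*) = 0 and φ''(x*) = 58. Laplace's method gives
  I(n) ~ e^(−n φ(x*)) · sqrt(2π / (n · φ''(x*))) = sqrt(2π / (58n)) = sqrt(π/(29n)).
This is exact: substituting u = (x − 26)·sqrt(29n) gives I(n) = (1/sqrt(29n)) ∫_{−∞}^{∞} e^(−u^2) du = sqrt(π/(29n)).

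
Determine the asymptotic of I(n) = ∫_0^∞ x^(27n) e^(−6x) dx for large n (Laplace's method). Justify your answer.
I(n) ~ (sqrt(2π·27n) / 6) · (27n/(6e))^(27n)

Write the integrand as exp(27n ln x − 6x) and set f(x) = 27n ln x − 6x. Then f'(x) = 27n/x − 6 = 0 at x* = 27n/6, and f''(x*) = −27n/x*^2 = −6^2/(27n). Laplace's method (interior maximum) gives
  I(n) ~ e^(f(x*)) · sqrt(2π / |f''(x*)|)
        = exp(27n ln(27n/6) − 27n) · sqrt(2π · 27n / 6^2)
        = (27n/6)^(27n) e^(−27n) · sqrt(2π·27n) / 6
        = (sqrt(2π·27n) / 6) · (27n/(6e))^(27n).
This matches Γ(27n+1)/6^(27n+1) with Stirling applied to Γ.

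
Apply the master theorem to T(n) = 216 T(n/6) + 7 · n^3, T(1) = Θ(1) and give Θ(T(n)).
T(n) = Θ(n^3 log n)

log_6 216 = 3, and f(n) = 7 · n^3 = Θ(n^(log_6 216)). This is Case 2 of the master theorem: T(n) = Θ(f(n) · log n) = Θ(n^3 log n).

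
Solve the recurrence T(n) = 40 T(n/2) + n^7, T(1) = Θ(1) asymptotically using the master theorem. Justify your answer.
T(n) = Θ(n^7)

log_2 40 ≈ 5.322. f(n) = n^7 dominates n^(log_2 40) since 7 > 5.322, and the regularity condition a·f(n/b) = 40·(n/2)^7 = (40/128)·n^7 ≤ c·f(n) holds with c = 40/128 ≈ 0.312 < 1. So this is Case 3: T(n) = Θ(f(n)) = Θ(n^7).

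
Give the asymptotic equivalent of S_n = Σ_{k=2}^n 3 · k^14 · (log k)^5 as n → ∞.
S_n ~ n^15 · (log n)^5 / 5

By integral comparison, S_n = ∫_1^n 3 · x^14 · (log x)^5 dx + O(n^14 · (log n)^5). For the integral, the leading term of ∫_1^n x^14 (log x)^5 dx is n^15/15 · (log n)^5 (by repeated integration by parts; each step lowers the log-exponent and produces a relatively O(1/log n) correction). Hence S_n ~ n^15 · (log n)^5 / 5.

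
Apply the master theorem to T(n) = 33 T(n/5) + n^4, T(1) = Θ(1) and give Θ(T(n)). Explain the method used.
T(n) = Θ(n^4)

log_5 33 ≈ 2.173. f(n) = n^4 dominates n^(log_5 33) since 4 > 2.173, and the regularity condition a·f(n/b) = 33·(n/5)^4 = (33/625)·n^4 ≤ c·f(n) holds with c = 33/625 ≈ 0.0528 < 1. So this is Case 3: T(n) = Θ(f(n)) = Θ(n^4).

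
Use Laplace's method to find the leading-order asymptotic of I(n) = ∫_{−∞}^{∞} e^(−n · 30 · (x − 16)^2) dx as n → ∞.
I(n) = sqrt(π/(30n))

Here φ(x) = 30 · (x − 16)^2 has its unique minimum at x* = 16 with φ(x*) = 0 and φ''(x*) = 60. Laplace's method gives
  I(n) ~ e^(−n φ(x*)) · sqrt(2π / (n · φ''(x*))) = sqrt(2π / (60n)) = sqrt(π/(30n)).
This is exact: substituting u = (x − 16)·sqrt(30n) gives I(n) = (1/sqrt(30n)) ∫_{−∞}^{∞} e^(−u^2) du = sqrt(π/(30n)).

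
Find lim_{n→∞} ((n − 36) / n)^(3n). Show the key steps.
lim = e^(−108)

Rewrite as (1 − 36/n)^(3n). By the standard limit (1 + x/n)^n → e^x, we have (1 − 36/n)^n → e^(−36), and raising to the 3rd power gives e^(−108).
More precisely, ln[(1 − 36/n)^(3n)] = 3n · ln(1 − 36/n) = 3n · (-36/n + O(1/n^2)) = -108 + O(1/n) → -108.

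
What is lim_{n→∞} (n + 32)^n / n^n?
lim = e^32

Rewrite as (1 + 32/n)^(n). By the standard limit (1 + x/n)^n → e^x, we have (1 + 32/n)^n → e^32, and raising to the 1st power gives e^32.
More precisely, ln[(1 + 32/n)^(n)] = n · ln(1 + 32/n) = n · (32/n + O(1/n^2)) = 32 + O(1/n) → 32.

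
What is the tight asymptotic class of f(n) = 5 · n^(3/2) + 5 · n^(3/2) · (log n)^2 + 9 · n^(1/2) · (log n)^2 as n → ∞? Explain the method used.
f(n) ∈ Θ(n^(3/2) · (log n)^2)

Compare the terms by growth order. For large n, n^a · (log n)^b dominates n^a' · (log n)^b' iff a > a', or (a = a' and b > b'). Ranking the 3 terms shows the dominant one is 5 · n^(3/2) · (log n)^2. Hence f(n) ∈ Θ(n^(3/2) · (log n)^2).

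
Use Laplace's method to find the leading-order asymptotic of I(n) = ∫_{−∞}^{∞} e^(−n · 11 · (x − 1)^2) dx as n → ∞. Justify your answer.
I(n) = sqrt(π/(11n))

Here φ(x) = 11 · (x − 1)^2 has its unique minimum at x* = 1 with φ(x*) = 0 and φ''(x*) = 22. Laplace's method gives
  I(n) ~ e^(−n φ(x*)) · sqrt(2π / (n · φ''(x*))) = sqrt(2π / (22n)) = sqrt(π/(11n)).
This is exact: substituting u = (x − 1)·sqrt(11n) gives I(n) = (1/sqrt(11n)) ∫_{−∞}^{∞} e^(−u^2) du = sqrt(π/(11n)).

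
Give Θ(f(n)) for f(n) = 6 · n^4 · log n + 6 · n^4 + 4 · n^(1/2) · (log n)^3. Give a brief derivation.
f(n) ∈ Θ(n^4 · log n)

Compare the terms by growth order. For large n, n^a · (log n)^b dominates n^a' · (log n)^b' iff a > a', or (a = a' and b > b'). Ranking the 3 terms shows the dominant one is 6 · n^4 · log n. Hence f(n) ∈ Θ(n^4 · log n).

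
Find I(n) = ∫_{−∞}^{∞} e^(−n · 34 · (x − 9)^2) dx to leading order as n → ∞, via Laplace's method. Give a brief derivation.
I(n) = sqrt(π/(34n))

Here φ(x) = 34 · (x − 9)^2 has its unique minimum at x* = 9 with φ(x*) = 0 and φ''(x*) = 68. Laplace's method gives
  I(n) ~ e^(−n φ(x*)) · sqrt(2π / (n · φ''(x*))) = sqrt(2π / (68n)) = sqrt(π/(34n)).
This is exact: substituting u = (x − 9)·sqrt(34n) gives I(n) = (1/sqrt(34n)) ∫_{−∞}^{∞} e^(−u^2) du = sqrt(π/(34n)).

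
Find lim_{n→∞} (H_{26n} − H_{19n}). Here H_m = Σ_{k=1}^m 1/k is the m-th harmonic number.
lim = ln(26/19)

Euler-Maclaurin gives H_m = ln m + γ + 1/(2m) + O(1/m^2). The γ and O(1/m) terms cancel in the difference:
  H_{26n} − H_{19n} = ln(26n) − ln(19n) + O(1/n) = ln(26/19) + O(1/n).
Hence the limit is ln(26/19).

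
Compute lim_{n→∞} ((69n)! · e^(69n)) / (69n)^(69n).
lim = ∞

Stirling: (69n)! ~ sqrt(2π·69n) · (69n/e)^(69n). Hence
  (69n)! · e^(69n) / (69n)^(69n) ~ sqrt(2π·69n) = sqrt(2π·69) · sqrt(n) → ∞.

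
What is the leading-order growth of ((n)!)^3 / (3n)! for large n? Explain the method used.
((n)!)^3/(3n)! ~ ((2π·n)^(2/2) / sqrt(3)) · 3^(−3·n)  →  0

Write N = n. Stirling: N! ~ sqrt(2π N)(N/e)^N and (3N)! ~ sqrt(2π·3N)·(3N/e)^(3N).
  (N!)^3/(3N)! ~ (2π N)^(3/2) (N/e)^(3N) / [sqrt(2π·3N) (3N/e)^(3N)]
     = (2π N)^(3/2) / sqrt(2π·3N) · (N/(3N))^(3N)
     = (2π N)^((3−1)/2) / sqrt(3) · 3^(−3N).
Since 3^3 > 1, the factor 3^(−3N) decays exponentially, so the ratio → 0. Substituting N = n gives the stated form.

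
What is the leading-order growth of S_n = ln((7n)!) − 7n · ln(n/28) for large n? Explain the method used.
S_n ~ 7n · (ln 196 − 1) + O(ln n)

Stirling: ln((7n)!) = 7n ln(7n) − 7n + O(ln n).
  S_n = 7n ln(7n) − 7n − 7n ln(n/28) + O(ln n)
      = 7n ln(7n) − 7n ln n + 7n ln 28 − 7n + O(ln n)
      = 7n ln 7 + 7n ln 28 − 7n + O(ln n)
      = 7n (ln 196 − 1) + O(ln n).
Numerically ln(196) − 1 ≈ 4.2781.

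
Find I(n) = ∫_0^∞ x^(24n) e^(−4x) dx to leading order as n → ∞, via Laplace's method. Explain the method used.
I(n) ~ (sqrt(2π·24n) / 4) · (24n/(4e))^(24n)

Write the integrand as exp(24n ln x − 4x) and set f(x) = 24n ln x − 4x. Then f'(x) = 24n/x − 4 = 0 at x* = 24n/4, and f''(x*) = −24n/x*^2 = −4^2/(24n). Laplace's method (interior maximum) gives
  I(n) ~ e^(f(x*)) · sqrt(2π / |f''(x*)|)
        = exp(24n ln(24n/4) − 24n) · sqrt(2π · 24n / 4^2)
        = (24n/4)^(24n) e^(−24n) · sqrt(2π·24n) / 4
        = (sqrt(2π·24n) / 4) · (24n/(4e))^(24n).
This matches Γ(24n+1)/4^(24n+1) with Stirling applied to Γ.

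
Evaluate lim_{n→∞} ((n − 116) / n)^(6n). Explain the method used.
lim = e^(−696)

Rewrite as (1 − 116/n)^(6n). By the standard limit (1 + x/n)^n → e^x, we have (1 − 116/n)^n → e^(−116), and raising to the 6th power gives e^(−696).
More precisely, ln[(1 − 116/n)^(6n)] = 6n · ln(1 − 116/n) = 6n · (-116/n + O(1/n^2)) = -696 + O(1/n) → -696.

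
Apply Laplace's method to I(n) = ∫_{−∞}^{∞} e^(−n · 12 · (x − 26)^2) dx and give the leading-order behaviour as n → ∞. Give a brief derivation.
I(n) = sqrt(π/(12n))

Here φ(x) = 12 · (x − 26)^2 has its unique minimum at x* = 26 with φ(x*) = 0 and φ''(x*) = 24. Laplace's method gives
  I(n) ~ e^(−n φ(x*)) · sqrt(2π / (n · φ''(x*))) = sqrt(2π / (24n)) = sqrt(π/(12n)).
This is exact: substituting u = (x − 26)·sqrt(12n) gives I(n) = (1/sqrt(12n)) ∫_{−∞}^{∞} e^(−u^2) du = sqrt(π/(12n)).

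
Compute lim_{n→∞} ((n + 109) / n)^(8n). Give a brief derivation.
lim = e^872

Rewrite as (1 + 109/n)^(8n). By the standard limit (1 + x/n)^n → e^x, we have (1 + 109/n)^n → e^109, and raising to the 8th power gives e^872.
More precisely, ln[(1 + 109/n)^(8n)] = 8n · ln(1 + 109/n) = 8n · (109/n + O(1/n^2)) = 872 + O(1/n) → 872.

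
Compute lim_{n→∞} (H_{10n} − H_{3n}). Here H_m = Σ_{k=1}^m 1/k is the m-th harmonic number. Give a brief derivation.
lim = ln(10/3)

Euler-Maclaurin gives H_m = ln m + γ + 1/(2m) + O(1/m^2). The γ and O(1/m) terms cancel in the difference:
  H_{10n} − H_{3n} = ln(10n) − ln(3n) + O(1/n) = ln(10/3) + O(1/n).
Hence the limit is ln(10/3).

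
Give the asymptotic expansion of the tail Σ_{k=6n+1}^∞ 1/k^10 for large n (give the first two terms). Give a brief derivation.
Σ_{k>6n} 1/k^10 = 1/(9 · (6n)^9) − 1/(2 · (6n)^10) + O(1/(6n)^11)

Compare to the integral: ∫_{6n}^∞ x^(−10) dx = [−x^(−9)/9]_{6n}^∞ = 1/((10−1)·(6n)^9). The Euler-Maclaurin correction adds −f(6n)/2 = −1/(2·(6n)^10). Euler-Maclaurin then gives
  Σ_{k>6n} 1/k^10 = ∫_{6n}^∞ dx/x^10 − 1/(2·(6n)^10) + O(1/(6n)^11).
(Equivalently this is ζ(10) − Σ_{k≤6n} 1/k^10.)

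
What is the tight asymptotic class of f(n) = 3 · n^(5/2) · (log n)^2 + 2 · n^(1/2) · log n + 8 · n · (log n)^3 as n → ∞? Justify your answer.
f(n) ∈ Θ(n^(5/2) · (log n)^2)

Compare the terms by growth order. For large n, n^a · (log n)^b dominates n^a' · (log n)^b' iff a > a', or (a = a' and b > b'). Ranking the 3 terms shows the dominant one is 3 · n^(5/2) · (log n)^2. Hence f(n) ∈ Θ(n^(5/2) · (log n)^2).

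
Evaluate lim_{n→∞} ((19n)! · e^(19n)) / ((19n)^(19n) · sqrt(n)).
lim = sqrt(2π·19)

Stirling: (19n)! ~ sqrt(2π·19n) · (19n/e)^(19n). Hence
  (19n)! · e^(19n) / (19n)^(19n) ~ sqrt(2π·19n).
Dividing by sqrt(n): sqrt(2π·19n) / sqrt(n) = sqrt(2π·19) · n^((1−1)/2), so the limit is sqrt(2π·19).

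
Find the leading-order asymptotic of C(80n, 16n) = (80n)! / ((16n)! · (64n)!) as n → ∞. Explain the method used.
C(80n, 16n) ~ (3125/256)^(16n) · sqrt(5/(8π·16n))

Write N = 16n. Apply Stirling to each factorial:
  (5N)! ~ sqrt(2π·5N) · (5N/e)^(5N),
  N! ~ sqrt(2π N) · (N/e)^N,
  (4N)! ~ sqrt(2π·4N) · (4N/e)^(4N).
The exponential factors combine to (5N)^(5N) / (N^N · (4N)^(4N)) = 5^(5N)/4^(4N) = (5^5/4^4)^N = (3125/256)^N.
The square-root prefactors combine to sqrt(2π·5N) / (sqrt(2π N)·sqrt(2π·4N)) = sqrt(5 / (2π·4·N)) = sqrt(5/(8π·16n)).
Substituting N = 16n: C(80n, 16n) ~ (3125/256)^(16n) · sqrt(5/(8π·16n)).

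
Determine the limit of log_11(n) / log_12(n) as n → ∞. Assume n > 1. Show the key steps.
lim = ln(12) / ln(11) = log_11(12)

Change of base: log_11(n) = ln n / ln 11 and log_12(n) = ln n / ln 12. The ratio is (ln n / ln 11) · (ln 12 / ln n) = ln 12 / ln 11, a constant independent of n. So the limit is ln 12 / ln 11 = log_11(12).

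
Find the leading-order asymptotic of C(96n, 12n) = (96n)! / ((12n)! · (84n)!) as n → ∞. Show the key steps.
C(96n, 12n) ~ (16777216/823543)^(12n) · sqrt(4/(7π·12n))

Write N = 12n. Apply Stirling to each factorial:
  (8N)! ~ sqrt(2π·8N) · (8N/e)^(8N),
  N! ~ sqrt(2π N) · (N/e)^N,
  (7N)! ~ sqrt(2π·7N) · (7N/e)^(7N).
The exponential factors combine to (8N)^(8N) / (N^N · (7N)^(7N)) = 8^(8N)/7^(7N) = (8^8/7^7)^N = (16777216/823543)^N.
The square-root prefactors combine to sqrt(2π·8N) / (sqrt(2π N)·sqrt(2π·7N)) = sqrt(8 / (2π·7·N)) = sqrt(4/(7π·12n)).
Substituting N = 12n: C(96n, 12n) ~ (16777216/823543)^(12n) · sqrt(4/(7π·12n)).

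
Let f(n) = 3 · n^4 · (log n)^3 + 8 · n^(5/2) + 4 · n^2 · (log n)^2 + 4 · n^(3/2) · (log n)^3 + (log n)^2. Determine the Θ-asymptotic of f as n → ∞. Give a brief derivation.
f(n) ∈ Θ(n^4 · (log n)^3)

Compare the terms by growth order. For large n, n^a · (log n)^b dominates n^a' · (log n)^b' iff a > a', or (a = a' and b > b'). Ranking the 5 terms shows the dominant one is 3 · n^4 · (log n)^3. Hence f(n) ∈ Θ(n^4 · (log n)^3).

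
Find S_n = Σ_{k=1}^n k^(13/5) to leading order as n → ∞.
S_n ~ (5/18) · n^(18/5)

Integral comparison: Σ_{k=1}^n k^(13/5) = ∫_0^n x^(13/5) dx + O(n^(13/5)). The integral is n^(1 + 13/5) / (1 + 13/5) = n^((13+5)/5) / ((13+5)/5) = (5/18) · n^(18/5).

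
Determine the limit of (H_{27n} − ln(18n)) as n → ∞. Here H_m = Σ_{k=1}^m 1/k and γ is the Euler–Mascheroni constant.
lim = ln(3/2) + γ

By Euler-Maclaurin, H_m = ln m + γ + O(1/m). So
  H_{27n} − ln(18n) = ln(27n) + γ − ln(18n) + O(1/n)
                       = ln(27/18) + γ + O(1/n).
Hence the limit is ln(27/18) + γ (= ln(3/2)).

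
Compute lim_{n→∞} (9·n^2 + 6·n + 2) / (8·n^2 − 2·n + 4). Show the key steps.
lim = 9/8

For large n the leading n^2 terms dominate both numerator and denominator. Dividing top and bottom by n^2, every other term tends to 0, leaving 9/8.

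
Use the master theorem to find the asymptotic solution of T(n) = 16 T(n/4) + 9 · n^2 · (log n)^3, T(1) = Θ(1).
T(n) = Θ(n^2 · (log n)^4)

Here log_4 16 = 2 and f(n) = 9 · n^2 · (log n)^3 = Θ(n^(log_4 16) · (log n)^3). This is the extended Case 2 of the master theorem (f matches the critical exponent up to log factors), giving T(n) = Θ(n^(log_4 16) · (log n)^(3+1)) = Θ(n^2 · (log n)^4).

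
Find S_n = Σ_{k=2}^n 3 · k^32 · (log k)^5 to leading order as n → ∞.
S_n ~ n^33 · (log n)^5 / 11

By integral comparison, S_n = ∫_1^n 3 · x^32 · (log x)^5 dx + O(n^32 · (log n)^5). For the integral, the leading term of ∫_1^n x^32 (log x)^5 dx is n^33/33 · (log n)^5 (by repeated integration by parts; each step lowers the log-exponent and produces a relatively O(1/log n) correction). Hence S_n ~ n^33 · (log n)^5 / 11.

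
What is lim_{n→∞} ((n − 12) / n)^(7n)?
lim = e^(−84)

Rewrite as (1 − 12/n)^(7n). By the standard limit (1 + x/n)^n → e^x, we have (1 − 12/n)^n → e^(−12), and raising to the 7th power gives e^(−84).
More precisely, ln[(1 − 12/n)^(7n)] = 7n · ln(1 − 12/n) = 7n · (-12/n + O(1/n^2)) = -84 + O(1/n) → -84.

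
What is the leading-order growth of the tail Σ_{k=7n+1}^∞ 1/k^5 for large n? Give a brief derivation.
Σ_{k>7n} 1/k^5 ~ 1/(4 · (7n)^4)

Compare to the integral: ∫_{7n}^∞ x^(−5) dx = [−x^(−4)/4]_{7n}^∞ = 1/((5−1)·(7n)^4). Euler-Maclaurin then gives
  Σ_{k>7n} 1/k^5 = ∫_{7n}^∞ dx/x^5 − 1/(2·(7n)^5) + O(1/(7n)^6).
(Equivalently this is ζ(5) − Σ_{k≤7n} 1/k^5.)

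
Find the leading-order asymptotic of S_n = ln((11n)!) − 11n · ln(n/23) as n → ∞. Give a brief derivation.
S_n ~ 11n · (ln 253 − 1) + O(ln n)

Stirling: ln((11n)!) = 11n ln(11n) − 11n + O(ln n).
  S_n = 11n ln(11n) − 11n − 11n ln(n/23) + O(ln n)
      = 11n ln(11n) − 11n ln n + 11n ln 23 − 11n + O(ln n)
      = 11n ln 11 + 11n ln 23 − 11n + O(ln n)
      = 11n (ln 253 − 1) + O(ln n).
Numerically ln(253) − 1 ≈ 4.5334.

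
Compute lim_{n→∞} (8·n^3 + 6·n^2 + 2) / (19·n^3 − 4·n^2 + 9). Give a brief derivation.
lim = 8/19

For large n the leading n^3 terms dominate both numerator and denominator. Dividing top and bottom by n^3, every other term tends to 0, leaving 8/19.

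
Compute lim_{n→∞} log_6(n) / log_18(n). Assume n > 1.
lim = ln(18) / ln(6) = log_6(18)

Change of base: log_6(n) = ln n / ln 6 and log_18(n) = ln n / ln 18. The ratio is (ln n / ln 6) · (ln 18 / ln n) = ln 18 / ln 6, a constant independent of n. So the limit is ln 18 / ln 6 = log_6(18).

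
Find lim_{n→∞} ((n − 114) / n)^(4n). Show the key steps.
lim = e^(−456)

Rewrite as (1 − 114/n)^(4n). By the standard limit (1 + x/n)^n → e^x, we have (1 − 114/n)^n → e^(−114), and raising to the 4th power gives e^(−456).
More precisely, ln[(1 − 114/n)^(4n)] = 4n · ln(1 − 114/n) = 4n · (-114/n + O(1/n^2)) = -456 + O(1/n) → -456.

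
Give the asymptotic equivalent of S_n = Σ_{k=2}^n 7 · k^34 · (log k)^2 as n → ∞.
S_n ~ n^35 · (log n)^2 / 5

By integral comparison, S_n = ∫_1^n 7 · x^34 · (log x)^2 dx + O(n^34 · (log n)^2). For the integral, the leading term of ∫_1^n x^34 (log x)^2 dx is n^35/35 · (log n)^2 (by repeated integration by parts; each step lowers the log-exponent and produces a relatively O(1/log n) correction). Hence S_n ~ n^35 · (log n)^2 / 5.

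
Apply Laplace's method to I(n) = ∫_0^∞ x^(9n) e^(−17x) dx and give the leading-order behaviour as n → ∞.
I(n) ~ (sqrt(2π·9n) / 17) · (9n/(17e))^(9n)

Write the integrand as exp(9n ln x − 17x) and set f(x) = 9n ln x − 17x. Then f'(x) = 9n/x − 17 = 0 at x* = 9n/17, and f''(x*) = −9n/x*^2 = −17^2/(9n). Laplace's method (interior maximum) gives
  I(n) ~ e^(f(x*)) · sqrt(2π / |f''(x*)|)
        = exp(9n ln(9n/17) − 9n) · sqrt(2π · 9n / 17^2)
        = (9n/17)^(9n) e^(−9n) · sqrt(2π·9n) / 17
        = (sqrt(2π·9n) / 17) · (9n/(17e))^(9n).
This matches Γ(9n+1)/17^(9n+1) with Stirling applied to Γ.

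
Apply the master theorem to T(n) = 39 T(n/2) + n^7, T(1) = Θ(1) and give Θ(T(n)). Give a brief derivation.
T(n) = Θ(n^7)

log_2 39 ≈ 5.285. f(n) = n^7 dominates n^(log_2 39) since 7 > 5.285, and the regularity condition a·f(n/b) = 39·(n/2)^7 = (39/128)·n^7 ≤ c·f(n) holds with c = 39/128 ≈ 0.305 < 1. So this is Case 3: T(n) = Θ(f(n)) = Θ(n^7).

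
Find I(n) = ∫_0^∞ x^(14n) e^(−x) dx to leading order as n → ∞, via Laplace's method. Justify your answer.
I(n) ~ sqrt(2π·14n) · (14n/e)^(14n)

Write the integrand as exp(14n ln x − x) and set f(x) = 14n ln x − x. Then f'(x) = 14n/x − 1 = 0 at x* = 14n, and f''(x*) = −14n/x*^2 = −1/(14n). Laplace's method (interior maximum) gives
  I(n) ~ e^(f(x*)) · sqrt(2π / |f''(x*)|)
        = exp(14n ln(14n) − 14n) · sqrt(2π · 14n)
        = (14n)^(14n) e^(−14n) · sqrt(2π·14n)
        = sqrt(2π·14n) · (14n/e)^(14n).
This matches Γ(14n+1) with Stirling applied to Γ.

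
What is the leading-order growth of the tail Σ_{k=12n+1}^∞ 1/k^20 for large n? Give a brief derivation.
Σ_{k>12n} 1/k^20 ~ 1/(19 · (12n)^19)

Compare to the integral: ∫_{12n}^∞ x^(−20) dx = [−x^(−19)/19]_{12n}^∞ = 1/((20−1)·(12n)^19). Euler-Maclaurin then gives
  Σ_{k>12n} 1/k^20 = ∫_{12n}^∞ dx/x^20 − 1/(2·(12n)^20) + O(1/(12n)^21).
(Equivalently this is ζ(20) − Σ_{k≤12n} 1/k^20.)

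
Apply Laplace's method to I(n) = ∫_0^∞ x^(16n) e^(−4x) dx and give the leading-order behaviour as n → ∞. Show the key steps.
I(n) ~ (sqrt(2π·16n) / 4) · (16n/(4e))^(16n)

Write the integrand as exp(16n ln x − 4x) and set f(x) = 16n ln x − 4x. Then f'(x) = 16n/x − 4 = 0 at x* = 16n/4, and f''(x*) = −16n/x*^2 = −4^2/(16n). Laplace's method (interior maximum) gives
  I(n) ~ e^(f(x*)) · sqrt(2π / |f''(x*)|)
        = exp(16n ln(16n/4) − 16n) · sqrt(2π · 16n / 4^2)
        = (16n/4)^(16n) e^(−16n) · sqrt(2π·16n) / 4
        = (sqrt(2π·16n) / 4) · (16n/(4e))^(16n).
This matches Γ(16n+1)/4^(16n+1) with Stirling applied to Γ.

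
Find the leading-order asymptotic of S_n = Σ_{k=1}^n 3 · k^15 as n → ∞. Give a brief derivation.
S_n ~ 3 · n^16 / 16

By integral comparison (Euler-Maclaurin), Σ_{k=1}^n 3 · k^15 = 3 · ∫_0^n x^15 dx + O(n^15) = 3 · n^16/16 + O(n^15). (Equivalently, Faulhaber's formula gives the same leading term.)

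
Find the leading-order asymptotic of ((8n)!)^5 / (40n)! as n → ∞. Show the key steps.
((8n)!)^5/(40n)! ~ ((2π·8n)^(4/2) / sqrt(5)) · 5^(−5·8n)  →  0

Write N = 8n. Stirling: N! ~ sqrt(2π N)(N/e)^N and (5N)! ~ sqrt(2π·5N)·(5N/e)^(5N).
  (N!)^5/(5N)! ~ (2π N)^(5/2) (N/e)^(5N) / [sqrt(2π·5N) (5N/e)^(5N)]
     = (2π N)^(5/2) / sqrt(2π·5N) · (N/(5N))^(5N)
     = (2π N)^((5−1)/2) / sqrt(5) · 5^(−5N).
Since 5^5 > 1, the factor 5^(−5N) decays exponentially, so the ratio → 0. Substituting N = 8n gives the stated form.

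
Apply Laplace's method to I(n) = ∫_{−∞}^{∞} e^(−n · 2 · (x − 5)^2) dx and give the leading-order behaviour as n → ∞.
I(n) = sqrt(π/(2n))

Here φ(x) = 2 · (x − 5)^2 has its unique minimum at x* = 5 with φ(x*) = 0 and φ''(x*) = 4. Laplace's method gives
  I(n) ~ e^(−n φ(x*)) · sqrt(2π / (n · φ''(x*))) = sqrt(2π / (4n)) = sqrt(π/(2n)).
This is exact: substituting u = (x − 5)·sqrt(2n) gives I(n) = (1/sqrt(2n)) ∫_{−∞}^{∞} e^(−u^2) du = sqrt(π/(2n)).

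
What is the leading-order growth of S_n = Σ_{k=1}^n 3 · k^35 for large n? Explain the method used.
S_n ~ n^36 / 12

By integral comparison (Euler-Maclaurin), Σ_{k=1}^n 3 · k^35 = 3 · ∫_0^n x^35 dx + O(n^35) = 3 · n^36/36 = n^36 / 12 + O(n^35). (Equivalently, Faulhaber's formula gives the same leading term.)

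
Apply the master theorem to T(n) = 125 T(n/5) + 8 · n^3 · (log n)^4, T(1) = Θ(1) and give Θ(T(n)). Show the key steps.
T(n) = Θ(n^3 · (log n)^5)

Here log_5 125 = 3 and f(n) = 8 · n^3 · (log n)^4 = Θ(n^(log_5 125) · (log n)^4). This is the extended Case 2 of the master theorem (f matches the critical exponent up to log factors), giving T(n) = Θ(n^(log_5 125) · (log n)^(4+1)) = Θ(n^3 · (log n)^5).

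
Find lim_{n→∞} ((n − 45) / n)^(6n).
lim = e^(−270)

Rewrite as (1 − 45/n)^(6n). By the standard limit (1 + x/n)^n → e^x, we have (1 − 45/n)^n → e^(−45), and raising to the 6th power gives e^(−270).
More precisely, ln[(1 − 45/n)^(6n)] = 6n · ln(1 − 45/n) = 6n · (-45/n + O(1/n^2)) = -270 + O(1/n) → -270.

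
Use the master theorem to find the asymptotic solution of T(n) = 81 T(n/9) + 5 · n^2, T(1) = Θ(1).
T(n) = Θ(n^2 log n)

log_9 81 = 2, and f(n) = 5 · n^2 = Θ(n^(log_9 81)). This is Case 2 of the master theorem: T(n) = Θ(f(n) · log n) = Θ(n^2 log n).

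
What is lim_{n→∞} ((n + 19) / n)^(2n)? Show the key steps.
lim = e^38

Rewrite as (1 + 19/n)^(2n). By the standard limit (1 + x/n)^n → e^x, we have (1 + 19/n)^n → e^19, and raising to the 2nd power gives e^38.
More precisely, ln[(1 + 19/n)^(2n)] = 2n · ln(1 + 19/n) = 2n · (19/n + O(1/n^2)) = 38 + O(1/n) → 38.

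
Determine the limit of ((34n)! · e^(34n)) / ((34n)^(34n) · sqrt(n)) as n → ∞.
lim = sqrt(2π·34)

Stirling: (34n)! ~ sqrt(2π·34n) · (34n/e)^(34n). Hence
  (34n)! · e^(34n) / (34n)^(34n) ~ sqrt(2π·34n).
Dividing by sqrt(n): sqrt(2π·34n) / sqrt(n) = sqrt(2π·34) · n^((1−1)/2), so the limit is sqrt(2π·34).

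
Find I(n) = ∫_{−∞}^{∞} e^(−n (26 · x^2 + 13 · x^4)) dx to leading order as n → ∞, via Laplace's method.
I(n) ~ sqrt(π/(26n))

φ(x) = 26 · x^2 + 13 · x^4 has its unique global minimum at x* = 0 (since φ'(x) = 52x + 52x^3 = 0 only at x = 0 for real x with both coefficients positive, and φ → ∞ as |x| → ∞). At x* = 0, φ(0) = 0 and φ''(0) = 52. Laplace's method then gives
  I(n) ~ sqrt(2π / (n · φ''(0))) · e^(−n φ(0)) = sqrt(2π / (52n)) = sqrt(π/(26n)).
The 13 · x^4 term contributes only at subleading order (an O(1/n) relative correction).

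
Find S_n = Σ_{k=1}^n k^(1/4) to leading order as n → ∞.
S_n ~ (4/5) · n^(5/4)

Integral comparison: Σ_{k=1}^n k^(1/4) = ∫_0^n x^(1/4) dx + O(n^(1/4)). The integral is n^(1 + 1/4) / (1 + 1/4) = n^((1+4)/4) / ((1+4)/4) = (4/5) · n^(5/4).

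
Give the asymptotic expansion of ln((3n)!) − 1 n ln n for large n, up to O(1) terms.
ln((3n)!) − 1 n ln n = 2 n ln n + 3(ln 3 − 1) n + (1/2) ln(2π·3n) + O(1/n)

Stirling: ln((3n)!) = 3n ln(3n) − 3n + (1/2) ln(2π·3n) + O(1/n).
Expand 3n ln(3n) = 3n (ln n + ln 3) = 3n ln n + 3n ln 3.
Subtract 1n ln n: leading term is (3 − 1) n ln n = 2 n ln n. The next term is 3n ln 3 − 3n = 3(ln 3 − 1) n. Then the (1/2) ln(2π·3n) correction.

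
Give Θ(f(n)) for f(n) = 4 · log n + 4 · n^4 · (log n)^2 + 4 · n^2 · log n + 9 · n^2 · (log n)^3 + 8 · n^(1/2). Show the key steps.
f(n) ∈ Θ(n^4 · (log n)^2)

Compare the terms by growth order. For large n, n^a · (log n)^b dominates n^a' · (log n)^b' iff a > a', or (a = a' and b > b'). Ranking the 5 terms shows the dominant one is 4 · n^4 · (log n)^2. Hence f(n) ∈ Θ(n^4 · (log n)^2).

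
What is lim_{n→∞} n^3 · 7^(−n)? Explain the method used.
lim = 0

Exponentials with base > 1 dominate every fixed polynomial: for any fixed c, n^c / 7^n → 0 as n → ∞ (e.g. by the ratio test, or by writing 7^n = e^(n ln 7) and noting e^(n ln 7) / n^c → ∞). Hence n^3 · 7^(−n) = n^3 / 7^n → 0.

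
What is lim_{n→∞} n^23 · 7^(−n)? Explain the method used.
lim = 0

Exponentials with base > 1 dominate every fixed polynomial: for any fixed c, n^c / 7^n → 0 as n → ∞ (e.g. by the ratio test, or by writing 7^n = e^(n ln 7) and noting e^(n ln 7) / n^c → ∞). Hence n^23 · 7^(−n) = n^23 / 7^n → 0.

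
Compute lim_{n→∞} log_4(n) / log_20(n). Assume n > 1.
lim = ln(20) / ln(4) = log_4(20)

Change of base: log_4(n) = ln n / ln 4 and log_20(n) = ln n / ln 20. The ratio is (ln n / ln 4) · (ln 20 / ln n) = ln 20 / ln 4, a constant independent of n. So the limit is ln 20 / ln 4 = log_4(20).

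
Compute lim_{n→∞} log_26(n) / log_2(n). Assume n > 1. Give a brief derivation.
lim = ln(2) / ln(26) = log_26(2)

Change of base: log_26(n) = ln n / ln 26 and log_2(n) = ln n / ln 2. The ratio is (ln n / ln 26) · (ln 2 / ln n) = ln 2 / ln 26, a constant independent of n. So the limit is ln 2 / ln 26 = log_26(2).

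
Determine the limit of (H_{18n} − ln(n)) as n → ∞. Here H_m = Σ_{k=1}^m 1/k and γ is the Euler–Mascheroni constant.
lim = ln 18 + γ

By Euler-Maclaurin, H_m = ln m + γ + O(1/m). So
  H_{18n} − ln(n) = ln(18n) + γ − ln(n) + O(1/n)
                       = ln(18/1) + γ + O(1/n).
Hence the limit is ln(18/1) + γ.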